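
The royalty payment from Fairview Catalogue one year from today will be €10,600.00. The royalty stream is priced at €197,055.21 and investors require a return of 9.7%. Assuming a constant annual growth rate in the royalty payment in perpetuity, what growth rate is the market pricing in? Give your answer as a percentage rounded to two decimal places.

4.32%

P = D₁/(r−g) ⇒ g = r − D₁/P = 0.097 − €10,600.00/€197,055.21 = 0.043208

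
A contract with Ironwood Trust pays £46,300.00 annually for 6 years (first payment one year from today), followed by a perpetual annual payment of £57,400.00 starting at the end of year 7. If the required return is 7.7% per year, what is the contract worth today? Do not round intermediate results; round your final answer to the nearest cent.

£693670.21

PV of 6-year annuity: £46,300.00 × [1 − (1+0.077)^−6] / 0.077 = 216001.32998
Perpetuity value at year 6: £57,400.00 / 0.077 = 745454.54545
PV of perpetuity: 745454.54545 / (1+0.077)^6 = 477668.87934
Total PV = 216001.32998 + 477668.87934 = 693670.20932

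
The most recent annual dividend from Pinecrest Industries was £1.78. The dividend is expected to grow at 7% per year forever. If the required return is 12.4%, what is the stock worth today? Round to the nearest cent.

D₁ = D₀ × (1 + g) = £1.78 × 1.07 = £1.9046
Growing perpetuity: P = D₁ / (r − g) = £1.9046 / (0.124 − 0.07) = £35.27

£35.27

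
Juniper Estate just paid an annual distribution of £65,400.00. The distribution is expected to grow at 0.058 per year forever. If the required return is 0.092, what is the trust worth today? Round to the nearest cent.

D₁ = D₀ × (1 + g) = £65,400.00 × 1.058 = £69,193.2000
Growing perpetuity: P = D₁ / (r − g) = £69,193.2000 / (0.092 − 0.058) = £2,035,094.12

£2035094.12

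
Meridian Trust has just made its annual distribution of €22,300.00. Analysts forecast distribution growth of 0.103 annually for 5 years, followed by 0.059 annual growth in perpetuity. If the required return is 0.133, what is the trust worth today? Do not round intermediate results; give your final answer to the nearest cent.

D_1 = 24596.90000
D_2 = 27130.38070
D_3 = 29924.80991
D_4 = 33007.06533
D_5 = 36406.79306
Terminal value at year 5: TV = D_5×(1+g_2)/(r−g_2) = 38554.79385/0.074 = 521010.72774
P_0 = D_1/(1+r)^1 + D_2/(1+r)^2 + D_3/(1+r)^3 + D_4/(1+r)^4 + D_5/(1+r)^5 + TV/(1+r)^5
    = 21709.53222 + 21134.69906 + 20575.08655 + 20030.29167 + 19499.92208 + 279059.69569 = 382009.22727

€382009.23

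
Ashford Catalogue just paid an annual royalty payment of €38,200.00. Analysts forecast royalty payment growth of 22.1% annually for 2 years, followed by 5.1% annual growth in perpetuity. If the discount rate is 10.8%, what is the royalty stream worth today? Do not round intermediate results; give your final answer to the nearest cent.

D_1 = 46642.20000
D_2 = 56950.12620
Terminal value at year 2: TV = D_2×(1+g_2)/(r−g_2) = 59854.58264/0.057 = 1050080.39713
P_0 = D_1/(1+r)^1 + D_2/(1+r)^2 + TV/(1+r)^2
    = 42095.84838 + 46389.01703 + 855348.36659 = 943833.23200

€943833.23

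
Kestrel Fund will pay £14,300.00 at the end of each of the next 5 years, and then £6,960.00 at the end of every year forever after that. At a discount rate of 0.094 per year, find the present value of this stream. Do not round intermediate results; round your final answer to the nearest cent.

PV of 5-year annuity: £14,300.00 × [1 − (1+0.094)^−5] / 0.094 = 55049.49115
Perpetuity value at year 5: £6,960.00 / 0.094 = 74042.55319
PV of perpetuity: 74042.55319 / (1+0.094)^5 = 47249.23442
Total PV = 55049.49115 + 47249.23442 = 102298.72557

£102298.73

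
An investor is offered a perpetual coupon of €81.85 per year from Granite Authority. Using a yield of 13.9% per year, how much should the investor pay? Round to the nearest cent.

Level perpetuity: PV = C / r = €81.85 / 0.139 = €588.85

€588.85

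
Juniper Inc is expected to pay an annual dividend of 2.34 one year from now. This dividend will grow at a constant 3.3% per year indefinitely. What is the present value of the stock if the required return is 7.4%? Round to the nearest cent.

57.07

Growing perpetuity: P = D₁ / (r − g) = 2.3400 / (0.074 − 0.033) = 57.07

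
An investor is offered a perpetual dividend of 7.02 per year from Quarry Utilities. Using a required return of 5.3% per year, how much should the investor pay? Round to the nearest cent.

Level perpetuity: PV = C / r = 7.02 / 0.053 = 132.45

132.45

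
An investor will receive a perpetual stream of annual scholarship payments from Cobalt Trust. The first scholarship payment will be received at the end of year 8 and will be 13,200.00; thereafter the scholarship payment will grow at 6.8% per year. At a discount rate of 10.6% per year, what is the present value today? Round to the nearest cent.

Value at end of year 7: C₁ / (r − g) = 13,200.00 / (0.106 − 0.068) = 347,368.4211
Discount to today: PV = 347,368.4211 / (1 + 0.106)^7 = 347,368.4211 / 2.024351 = 171,594.93

171594.93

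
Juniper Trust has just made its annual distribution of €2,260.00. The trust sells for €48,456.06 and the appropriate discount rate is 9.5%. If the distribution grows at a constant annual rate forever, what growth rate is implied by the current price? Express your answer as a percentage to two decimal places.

4.62%

P = D₀(1+g)/(r−g) ⇒ P(r−g) = D₀(1+g) ⇒ g(P+D₀) = P·r − D₀
g = (P·r − D₀)/(P + D₀) = (€48,456.06×0.095 − €2,260.00) / (€48,456.06 + €2,260.00) = 0.046205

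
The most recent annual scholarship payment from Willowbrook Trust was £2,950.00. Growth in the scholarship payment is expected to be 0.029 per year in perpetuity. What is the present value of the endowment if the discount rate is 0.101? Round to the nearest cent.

£42160.42

D₁ = D₀ × (1 + g) = £2,950.00 × 1.029 = £3,035.5500
Growing perpetuity: P = D₁ / (r − g) = £3,035.5500 / (0.101 − 0.029) = £42,160.42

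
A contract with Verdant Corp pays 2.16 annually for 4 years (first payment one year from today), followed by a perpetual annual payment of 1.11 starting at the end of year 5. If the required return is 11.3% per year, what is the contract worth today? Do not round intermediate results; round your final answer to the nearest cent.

PV of 4-year annuity: 2.16 × [1 − (1+0.113)^−4] / 0.113 = 6.65858
Perpetuity value at year 4: 1.11 / 0.113 = 9.82301
PV of perpetuity: 9.82301 / (1+0.113)^4 = 6.40124
Total PV = 6.65858 + 6.40124 = 13.05982

13.06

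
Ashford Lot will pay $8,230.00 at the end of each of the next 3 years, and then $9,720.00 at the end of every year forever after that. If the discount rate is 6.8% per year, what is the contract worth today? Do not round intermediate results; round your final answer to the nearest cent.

PV of 3-year annuity: $8,230.00 × [1 − (1+0.068)^−3] / 0.068 = 21677.28586
Perpetuity value at year 3: $9,720.00 / 0.068 = 142941.17647
PV of perpetuity: 142941.17647 / (1+0.068)^3 = 117339.32731
Total PV = 21677.28586 + 117339.32731 = 139016.61317

$139016.61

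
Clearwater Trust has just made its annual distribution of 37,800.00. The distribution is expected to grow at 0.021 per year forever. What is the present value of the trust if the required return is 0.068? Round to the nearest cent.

821144.68

D₁ = D₀ × (1 + g) = 37,800.00 × 1.021 = 38,593.8000
Growing perpetuity: P = D₁ / (r − g) = 38,593.8000 / (0.068 − 0.021) = 821,144.68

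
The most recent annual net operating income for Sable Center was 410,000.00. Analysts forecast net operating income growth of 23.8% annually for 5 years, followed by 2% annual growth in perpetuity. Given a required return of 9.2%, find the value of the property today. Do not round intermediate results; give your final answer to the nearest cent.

D_1 = 507580.00000
D_2 = 628384.04000
D_3 = 777939.44152
D_4 = 963089.02860
D_5 = 1192304.21741
Terminal value at year 5: TV = D_5×(1+g_2)/(r−g_2) = 1216150.30176/0.072 = 16890976.41329
P_0 = D_1/(1+r)^1 + D_2/(1+r)^2 + D_3/(1+r)^3 + D_4/(1+r)^4 + D_5/(1+r)^5 + TV/(1+r)^5
    = 464816.84982 + 526962.69237 + 597417.41132 + 677291.90038 + 767845.57937 + 10877812.37435 = 13912146.80761

13912146.81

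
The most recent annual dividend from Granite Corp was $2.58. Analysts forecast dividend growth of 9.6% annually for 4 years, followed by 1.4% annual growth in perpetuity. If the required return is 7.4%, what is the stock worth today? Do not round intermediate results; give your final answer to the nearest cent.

$58.15

D_1 = 2.82768
D_2 = 3.09914
D_3 = 3.39665
D_4 = 3.72273
Terminal value at year 4: TV = D_4×(1+g_2)/(r−g_2) = 3.77485/0.06 = 62.91419
P_0 = D_1/(1+r)^1 + D_2/(1+r)^2 + D_3/(1+r)^3 + D_4/(1+r)^4 + TV/(1+r)^4
    = 2.63285 + 2.68678 + 2.74182 + 2.79798 + 47.28588 = 58.14531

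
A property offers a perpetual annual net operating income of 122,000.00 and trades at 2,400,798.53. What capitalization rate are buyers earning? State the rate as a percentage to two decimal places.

P = C/r ⇒ r = C/P = 122,000.00/2,400,798.53 = 0.050816

5.08%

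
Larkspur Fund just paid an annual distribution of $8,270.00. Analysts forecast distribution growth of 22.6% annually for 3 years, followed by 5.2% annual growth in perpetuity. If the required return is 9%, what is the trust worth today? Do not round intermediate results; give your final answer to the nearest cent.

$357316.03

D_1 = 10139.02000
D_2 = 12430.43852
D_3 = 15239.71763
Terminal value at year 3: TV = D_3×(1+g_2)/(r−g_2) = 16032.18294/0.038 = 421899.55111
P_0 = D_1/(1+r)^1 + D_2/(1+r)^2 + D_3/(1+r)^3 + TV/(1+r)^3
    = 9301.85321 + 10462.45141 + 11767.85819 + 325783.86361 = 357316.02642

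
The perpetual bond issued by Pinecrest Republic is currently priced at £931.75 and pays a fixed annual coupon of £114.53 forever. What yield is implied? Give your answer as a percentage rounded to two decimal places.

P = C/r ⇒ r = C/P = £114.53/£931.75 = 0.122919

12.29%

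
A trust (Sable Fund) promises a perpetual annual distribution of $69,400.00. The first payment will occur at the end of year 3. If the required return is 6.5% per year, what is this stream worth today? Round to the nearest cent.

Value at end of year 2: C / r = $69,400.00 / 0.065 = $1,067,692.3077
Discount to today: PV = $1,067,692.3077 / (1 + 0.065)^2 = $1,067,692.3077 / 1.134225 = $941,340.83

$941340.83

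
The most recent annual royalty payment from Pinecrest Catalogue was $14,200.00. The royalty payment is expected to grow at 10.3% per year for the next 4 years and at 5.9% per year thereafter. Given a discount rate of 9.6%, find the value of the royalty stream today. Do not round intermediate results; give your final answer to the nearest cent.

D_1 = 15662.60000
D_2 = 17275.84780
D_3 = 19055.26012
D_4 = 21017.95192
Terminal value at year 4: TV = D_4×(1+g_2)/(r−g_2) = 22258.01108/0.037 = 601567.86700
P_0 = D_1/(1+r)^1 + D_2/(1+r)^2 + D_3/(1+r)^3 + D_4/(1+r)^4 + TV/(1+r)^4
    = 14290.69343 + 14381.96611 + 14473.82173 + 14566.26402 + 416910.09730 = 474622.84259

$474622.84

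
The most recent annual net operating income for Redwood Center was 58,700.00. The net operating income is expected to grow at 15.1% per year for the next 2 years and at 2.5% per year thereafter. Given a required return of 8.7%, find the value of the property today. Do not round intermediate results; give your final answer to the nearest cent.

D_1 = 67563.70000
D_2 = 77765.81870
Terminal value at year 2: TV = D_2×(1+g_2)/(r−g_2) = 79709.96417/0.062 = 1285644.58335
P_0 = D_1/(1+r)^1 + D_2/(1+r)^2 + TV/(1+r)^2
    = 62156.11776 + 65815.72358 + 1088082.52700 = 1216054.36834

1216054.37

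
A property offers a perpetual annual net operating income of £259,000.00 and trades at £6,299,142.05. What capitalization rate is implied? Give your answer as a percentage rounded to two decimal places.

P = C/r ⇒ r = C/P = £259,000.00/£6,299,142.05 = 0.041117

4.11%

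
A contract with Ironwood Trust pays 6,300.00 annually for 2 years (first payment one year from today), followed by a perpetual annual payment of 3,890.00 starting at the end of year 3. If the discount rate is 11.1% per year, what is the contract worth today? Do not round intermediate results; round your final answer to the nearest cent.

PV of 2-year annuity: 6,300.00 × [1 − (1+0.111)^−2] / 0.111 = 10774.58781
Perpetuity value at year 2: 3,890.00 / 0.111 = 35045.04505
PV of perpetuity: 35045.04505 / (1+0.111)^2 = 28392.16464
Total PV = 10774.58781 + 28392.16464 = 39166.75245

39166.75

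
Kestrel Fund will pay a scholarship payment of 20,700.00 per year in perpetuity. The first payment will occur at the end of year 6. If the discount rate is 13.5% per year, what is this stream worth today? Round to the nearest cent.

Value at end of year 5: C / r = 20,700.00 / 0.135 = 153,333.3333
Discount to today: PV = 153,333.3333 / (1 + 0.135)^5 = 153,333.3333 / 1.883559 = 81,406.16

81406.16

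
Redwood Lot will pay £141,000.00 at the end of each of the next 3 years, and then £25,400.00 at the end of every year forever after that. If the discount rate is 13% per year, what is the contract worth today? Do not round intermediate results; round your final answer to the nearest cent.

£468333.86

PV of 3-year annuity: £141,000.00 × [1 − (1+0.13)^−3] / 0.13 = 332922.51630
Perpetuity value at year 3: £25,400.00 / 0.13 = 195384.61538
PV of perpetuity: 195384.61538 / (1+0.13)^3 = 135411.33940
Total PV = 332922.51630 + 135411.33940 = 468333.85570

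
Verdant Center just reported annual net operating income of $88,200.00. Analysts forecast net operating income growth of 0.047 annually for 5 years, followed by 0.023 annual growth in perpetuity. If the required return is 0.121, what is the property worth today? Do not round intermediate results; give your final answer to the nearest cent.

D_1 = 92345.40000
D_2 = 96685.63380
D_3 = 101229.85859
D_4 = 105987.66194
D_5 = 110969.08205
Terminal value at year 5: TV = D_5×(1+g_2)/(r−g_2) = 113521.37094/0.098 = 1158381.33613
P_0 = D_1/(1+r)^1 + D_2/(1+r)^2 + D_3/(1+r)^3 + D_4/(1+r)^4 + D_5/(1+r)^5 + TV/(1+r)^5
    = 82377.69848 + 76939.74158 + 71860.75775 + 67117.05028 + 62686.48675 + 654370.16266 = 1015351.89749

$1015351.90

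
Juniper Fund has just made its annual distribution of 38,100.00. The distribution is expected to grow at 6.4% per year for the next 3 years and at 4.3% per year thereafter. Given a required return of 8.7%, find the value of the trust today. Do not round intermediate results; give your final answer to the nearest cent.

D_1 = 40538.40000
D_2 = 43132.85760
D_3 = 45893.36049
Terminal value at year 3: TV = D_3×(1+g_2)/(r−g_2) = 47866.77499/0.044 = 1087881.24971
P_0 = D_1/(1+r)^1 + D_2/(1+r)^2 + D_3/(1+r)^3 + TV/(1+r)^3
    = 37293.83625 + 36504.73024 + 35732.32104 + 847018.42830 = 956549.31582

956549.32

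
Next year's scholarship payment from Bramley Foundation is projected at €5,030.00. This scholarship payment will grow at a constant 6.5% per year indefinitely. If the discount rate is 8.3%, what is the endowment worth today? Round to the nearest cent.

Growing perpetuity: P = D₁ / (r − g) = €5,030.0000 / (0.083 − 0.065) = €279,444.44

€279444.44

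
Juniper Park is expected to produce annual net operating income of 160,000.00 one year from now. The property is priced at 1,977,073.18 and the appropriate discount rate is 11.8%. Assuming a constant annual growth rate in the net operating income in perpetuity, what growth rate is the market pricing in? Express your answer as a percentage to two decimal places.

3.71%

P = D₁/(r−g) ⇒ g = r − D₁/P = 0.118 − 160,000.00/1,977,073.18 = 0.037072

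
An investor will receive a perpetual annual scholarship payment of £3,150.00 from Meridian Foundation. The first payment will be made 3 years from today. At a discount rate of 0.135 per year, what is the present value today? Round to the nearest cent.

Value at end of year 2: C / r = £3,150.00 / 0.135 = £23,333.3333
Discount to today: PV = £23,333.3333 / (1 + 0.135)^2 = £23,333.3333 / 1.288225 = £18,112.78

£18112.78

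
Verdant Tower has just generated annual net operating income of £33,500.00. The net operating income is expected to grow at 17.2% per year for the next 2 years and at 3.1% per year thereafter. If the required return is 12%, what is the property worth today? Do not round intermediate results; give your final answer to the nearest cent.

D_1 = 39262.00000
D_2 = 46015.06400
Terminal value at year 2: TV = D_2×(1+g_2)/(r−g_2) = 47441.53098/0.089 = 533050.90993
P_0 = D_1/(1+r)^1 + D_2/(1+r)^2 + TV/(1+r)^2
    = 35055.35714 + 36682.92730 + 424944.92182 = 496683.20626

£496683.21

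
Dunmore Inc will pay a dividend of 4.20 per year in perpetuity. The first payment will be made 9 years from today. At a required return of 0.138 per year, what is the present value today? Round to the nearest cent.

Value at end of year 8: C / r = 4.20 / 0.138 = 30.4348
Discount to today: PV = 30.4348 / (1 + 0.138)^8 = 30.4348 / 2.812795 = 10.82

10.82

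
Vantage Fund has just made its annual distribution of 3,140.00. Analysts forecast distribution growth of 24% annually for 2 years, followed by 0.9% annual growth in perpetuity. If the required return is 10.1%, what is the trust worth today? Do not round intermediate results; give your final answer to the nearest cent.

D_1 = 3893.60000
D_2 = 4828.06400
Terminal value at year 2: TV = D_2×(1+g_2)/(r−g_2) = 4871.51658/0.092 = 52951.26713
P_0 = D_1/(1+r)^1 + D_2/(1+r)^2 + TV/(1+r)^2
    = 3536.42144 + 3982.89063 + 43681.92002 = 51201.23208

51201.23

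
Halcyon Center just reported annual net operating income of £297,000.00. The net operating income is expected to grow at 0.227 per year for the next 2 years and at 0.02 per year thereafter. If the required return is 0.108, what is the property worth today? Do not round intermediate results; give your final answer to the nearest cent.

D_1 = 364419.00000
D_2 = 447142.11300
Terminal value at year 2: TV = D_2×(1+g_2)/(r−g_2) = 456084.95526/0.088 = 5182783.58250
P_0 = D_1/(1+r)^1 + D_2/(1+r)^2 + TV/(1+r)^2
    = 328898.01444 + 364221.89866 + 4221662.91632 = 4914782.82942

£4914782.83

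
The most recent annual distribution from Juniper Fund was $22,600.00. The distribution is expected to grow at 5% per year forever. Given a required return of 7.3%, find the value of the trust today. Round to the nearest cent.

D₁ = D₀ × (1 + g) = $22,600.00 × 1.05 = $23,730.0000
Growing perpetuity: P = D₁ / (r − g) = $23,730.0000 / (0.073 − 0.05) = $1,031,739.13

$1031739.13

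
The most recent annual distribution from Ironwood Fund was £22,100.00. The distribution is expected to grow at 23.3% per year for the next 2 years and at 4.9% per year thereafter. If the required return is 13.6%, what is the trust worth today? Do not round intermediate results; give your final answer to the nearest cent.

D_1 = 27249.30000
D_2 = 33598.38690
Terminal value at year 2: TV = D_2×(1+g_2)/(r−g_2) = 35244.70786/0.087 = 405111.58458
P_0 = D_1/(1+r)^1 + D_2/(1+r)^2 + TV/(1+r)^2
    = 23987.05986 + 26035.25071 + 313919.28729 = 363941.59786

£363941.60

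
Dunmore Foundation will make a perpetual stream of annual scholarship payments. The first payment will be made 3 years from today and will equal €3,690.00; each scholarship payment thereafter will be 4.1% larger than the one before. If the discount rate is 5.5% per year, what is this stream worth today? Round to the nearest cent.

Value at end of year 2: C₁ / (r − g) = €3,690.00 / (0.055 − 0.041) = €263,571.4286
Discount to today: PV = €263,571.4286 / (1 + 0.055)^2 = €263,571.4286 / 1.113025 = €236,806.39

€236806.39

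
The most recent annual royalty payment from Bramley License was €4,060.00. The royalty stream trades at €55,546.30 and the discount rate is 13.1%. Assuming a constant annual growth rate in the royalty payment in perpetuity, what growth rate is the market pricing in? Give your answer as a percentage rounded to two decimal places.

5.40%

P = D₀(1+g)/(r−g) ⇒ P(r−g) = D₀(1+g) ⇒ g(P+D₀) = P·r − D₀
g = (P·r − D₀)/(P + D₀) = (€55,546.30×0.131 − €4,060.00) / (€55,546.30 + €4,060.00) = 0.053964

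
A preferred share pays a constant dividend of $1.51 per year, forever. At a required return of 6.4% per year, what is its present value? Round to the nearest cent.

Level perpetuity: PV = C / r = $1.51 / 0.064 = $23.59

$23.59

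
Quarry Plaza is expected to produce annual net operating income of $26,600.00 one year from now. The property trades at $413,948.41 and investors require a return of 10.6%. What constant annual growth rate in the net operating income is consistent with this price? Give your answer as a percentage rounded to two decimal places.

P = D₁/(r−g) ⇒ g = r − D₁/P = 0.106 − $26,600.00/$413,948.41 = 0.041741

4.17%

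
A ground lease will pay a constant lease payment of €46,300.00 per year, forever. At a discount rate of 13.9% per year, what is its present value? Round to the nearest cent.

Level perpetuity: PV = C / r = €46,300.00 / 0.139 = €333,093.53

€333093.53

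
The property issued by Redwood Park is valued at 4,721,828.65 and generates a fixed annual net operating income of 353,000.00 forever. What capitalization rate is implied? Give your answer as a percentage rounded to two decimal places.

7.48%

P = C/r ⇒ r = C/P = 353,000.00/4,721,828.65 = 0.074759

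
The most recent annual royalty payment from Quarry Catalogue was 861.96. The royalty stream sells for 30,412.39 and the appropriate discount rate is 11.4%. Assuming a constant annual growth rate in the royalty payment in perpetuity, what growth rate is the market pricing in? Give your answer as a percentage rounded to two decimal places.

P = D₀(1+g)/(r−g) ⇒ P(r−g) = D₀(1+g) ⇒ g(P+D₀) = P·r − D₀
g = (P·r − D₀)/(P + D₀) = (30,412.39×0.114 − 861.96) / (30,412.39 + 861.96) = 0.083297

8.33%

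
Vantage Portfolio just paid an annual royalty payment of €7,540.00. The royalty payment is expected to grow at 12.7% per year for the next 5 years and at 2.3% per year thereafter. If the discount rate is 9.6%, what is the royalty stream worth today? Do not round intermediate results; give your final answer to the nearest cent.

D_1 = 8497.58000
D_2 = 9576.77266
D_3 = 10793.02279
D_4 = 12163.73668
D_5 = 13708.53124
Terminal value at year 5: TV = D_5×(1+g_2)/(r−g_2) = 14023.82746/0.073 = 192107.22547
P_0 = D_1/(1+r)^1 + D_2/(1+r)^2 + D_3/(1+r)^3 + D_4/(1+r)^4 + D_5/(1+r)^5 + TV/(1+r)^5
    = 7753.26642 + 7972.56502 + 8198.06640 + 8429.94602 + 8668.38427 + 121476.12477 = 162498.35289

€162498.35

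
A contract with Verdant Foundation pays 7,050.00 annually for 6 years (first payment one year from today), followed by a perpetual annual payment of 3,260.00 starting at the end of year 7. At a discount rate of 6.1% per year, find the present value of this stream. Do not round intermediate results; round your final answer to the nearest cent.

PV of 6-year annuity: 7,050.00 × [1 − (1+0.061)^−6] / 0.061 = 34558.48280
Perpetuity value at year 6: 3,260.00 / 0.061 = 53442.62295
PV of perpetuity: 53442.62295 / (1+0.061)^6 = 37462.38835
Total PV = 34558.48280 + 37462.38835 = 72020.87115

72020.87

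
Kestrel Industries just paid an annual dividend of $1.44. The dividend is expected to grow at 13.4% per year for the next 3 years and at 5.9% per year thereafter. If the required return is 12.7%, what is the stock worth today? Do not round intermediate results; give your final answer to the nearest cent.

$27.22

D_1 = 1.63296
D_2 = 1.85178
D_3 = 2.09991
Terminal value at year 3: TV = D_3×(1+g_2)/(r−g_2) = 2.22381/0.068 = 32.70308
P_0 = D_1/(1+r)^1 + D_2/(1+r)^2 + D_3/(1+r)^3 + TV/(1+r)^3
    = 1.44894 + 1.45794 + 1.46700 + 22.84636 = 27.22024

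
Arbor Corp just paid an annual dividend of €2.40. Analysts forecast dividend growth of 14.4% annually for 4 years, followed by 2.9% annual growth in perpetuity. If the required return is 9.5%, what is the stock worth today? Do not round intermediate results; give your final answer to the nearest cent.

€55.30

D_1 = 2.74560
D_2 = 3.14097
D_3 = 3.59327
D_4 = 4.11070
Terminal value at year 4: TV = D_4×(1+g_2)/(r−g_2) = 4.22991/0.066 = 64.08948
P_0 = D_1/(1+r)^1 + D_2/(1+r)^2 + D_3/(1+r)^3 + D_4/(1+r)^4 + TV/(1+r)^4
    = 2.50740 + 2.61960 + 2.73682 + 2.85929 + 44.57900 = 55.30211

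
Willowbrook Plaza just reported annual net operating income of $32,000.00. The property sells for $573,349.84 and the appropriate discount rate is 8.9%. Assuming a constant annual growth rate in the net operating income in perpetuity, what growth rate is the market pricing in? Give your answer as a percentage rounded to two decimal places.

3.14%

P = D₀(1+g)/(r−g) ⇒ P(r−g) = D₀(1+g) ⇒ g(P+D₀) = P·r − D₀
g = (P·r − D₀)/(P + D₀) = ($573,349.84×0.089 − $32,000.00) / ($573,349.84 + $32,000.00) = 0.031433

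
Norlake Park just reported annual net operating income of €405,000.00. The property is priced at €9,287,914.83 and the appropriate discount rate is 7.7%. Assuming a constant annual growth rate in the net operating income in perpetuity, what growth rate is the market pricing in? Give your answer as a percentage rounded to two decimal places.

3.20%

P = D₀(1+g)/(r−g) ⇒ P(r−g) = D₀(1+g) ⇒ g(P+D₀) = P·r − D₀
g = (P·r − D₀)/(P + D₀) = (€9,287,914.83×0.077 − €405,000.00) / (€9,287,914.83 + €405,000.00) = 0.032000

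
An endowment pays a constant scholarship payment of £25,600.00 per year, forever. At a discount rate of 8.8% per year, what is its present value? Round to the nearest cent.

£290909.09

Level perpetuity: PV = C / r = £25,600.00 / 0.088 = £290,909.09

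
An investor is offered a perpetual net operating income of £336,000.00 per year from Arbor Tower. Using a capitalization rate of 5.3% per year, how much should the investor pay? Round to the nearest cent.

£6339622.64

Level perpetuity: PV = C / r = £336,000.00 / 0.053 = £6,339,622.64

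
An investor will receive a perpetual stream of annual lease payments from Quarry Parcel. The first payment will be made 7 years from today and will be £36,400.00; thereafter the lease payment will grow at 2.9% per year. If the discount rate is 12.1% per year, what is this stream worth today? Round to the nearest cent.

£199379.21

Value at end of year 6: C₁ / (r − g) = £36,400.00 / (0.121 − 0.029) = £395,652.1739
Discount to today: PV = £395,652.1739 / (1 + 0.121)^6 = £395,652.1739 / 1.984420 = £199,379.21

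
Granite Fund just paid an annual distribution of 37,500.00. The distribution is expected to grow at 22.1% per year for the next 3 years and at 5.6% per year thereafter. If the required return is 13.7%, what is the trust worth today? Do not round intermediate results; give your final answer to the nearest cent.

D_1 = 45787.50000
D_2 = 55906.53750
D_3 = 68261.88229
Terminal value at year 3: TV = D_3×(1+g_2)/(r−g_2) = 72084.54770/0.081 = 889932.68760
P_0 = D_1/(1+r)^1 + D_2/(1+r)^2 + D_3/(1+r)^3 + TV/(1+r)^3
    = 40270.44855 + 43245.57404 + 46440.49771 + 605446.48867 = 735403.00897

735403.01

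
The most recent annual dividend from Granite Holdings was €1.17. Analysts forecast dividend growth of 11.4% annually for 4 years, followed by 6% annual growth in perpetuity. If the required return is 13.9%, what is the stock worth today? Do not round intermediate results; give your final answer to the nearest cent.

€18.79

D_1 = 1.30338
D_2 = 1.45197
D_3 = 1.61749
D_4 = 1.80188
Terminal value at year 4: TV = D_4×(1+g_2)/(r−g_2) = 1.91000/0.079 = 24.17717
P_0 = D_1/(1+r)^1 + D_2/(1+r)^2 + D_3/(1+r)^3 + D_4/(1+r)^4 + TV/(1+r)^4
    = 1.14432 + 1.11920 + 1.09464 + 1.07061 + 14.36516 = 18.79393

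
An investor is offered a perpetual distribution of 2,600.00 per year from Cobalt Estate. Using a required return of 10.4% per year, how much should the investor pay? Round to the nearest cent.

Level perpetuity: PV = C / r = 2,600.00 / 0.104 = 25,000.00

25000.00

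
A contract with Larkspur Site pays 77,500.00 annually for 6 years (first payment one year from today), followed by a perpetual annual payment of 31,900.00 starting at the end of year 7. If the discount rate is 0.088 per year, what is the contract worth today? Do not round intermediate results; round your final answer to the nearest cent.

568283.42

PV of 6-year annuity: 77,500.00 × [1 − (1+0.088)^−6] / 0.088 = 349741.55815
Perpetuity value at year 6: 31,900.00 / 0.088 = 362500.00000
PV of perpetuity: 362500.00000 / (1+0.088)^6 = 218541.86187
Total PV = 349741.55815 + 218541.86187 = 568283.42002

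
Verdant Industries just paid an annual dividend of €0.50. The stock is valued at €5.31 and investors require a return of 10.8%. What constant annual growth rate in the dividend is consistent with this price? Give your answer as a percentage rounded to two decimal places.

P = D₀(1+g)/(r−g) ⇒ P(r−g) = D₀(1+g) ⇒ g(P+D₀) = P·r − D₀
g = (P·r − D₀)/(P + D₀) = (€5.31×0.108 − €0.50) / (€5.31 + €0.50) = 0.012647

1.26%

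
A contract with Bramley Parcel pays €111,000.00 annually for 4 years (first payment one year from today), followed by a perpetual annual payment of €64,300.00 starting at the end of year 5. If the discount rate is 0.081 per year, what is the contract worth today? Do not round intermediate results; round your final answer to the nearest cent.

PV of 4-year annuity: €111,000.00 × [1 − (1+0.081)^−4] / 0.081 = 366829.22326
Perpetuity value at year 4: €64,300.00 / 0.081 = 793827.16049
PV of perpetuity: 793827.16049 / (1+0.081)^4 = 581330.59243
Total PV = 366829.22326 + 581330.59243 = 948159.81569

€948159.82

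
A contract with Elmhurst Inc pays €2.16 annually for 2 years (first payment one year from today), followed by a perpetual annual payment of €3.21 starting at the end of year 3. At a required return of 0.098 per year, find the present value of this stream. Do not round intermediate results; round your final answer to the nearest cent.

€30.93

PV of 2-year annuity: €2.16 × [1 − (1+0.098)^−2] / 0.098 = 3.75885
Perpetuity value at year 2: €3.21 / 0.098 = 32.75510
PV of perpetuity: 32.75510 / (1+0.098)^2 = 27.16904
Total PV = 3.75885 + 27.16904 = 30.92789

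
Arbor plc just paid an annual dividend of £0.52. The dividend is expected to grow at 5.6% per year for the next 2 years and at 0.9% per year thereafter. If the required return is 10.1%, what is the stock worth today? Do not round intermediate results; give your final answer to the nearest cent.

D_1 = 0.54912
D_2 = 0.57987
Terminal value at year 2: TV = D_2×(1+g_2)/(r−g_2) = 0.58509/0.092 = 6.35967
P_0 = D_1/(1+r)^1 + D_2/(1+r)^2 + TV/(1+r)^2
    = 0.49875 + 0.47836 + 5.24638 = 6.22349

£6.22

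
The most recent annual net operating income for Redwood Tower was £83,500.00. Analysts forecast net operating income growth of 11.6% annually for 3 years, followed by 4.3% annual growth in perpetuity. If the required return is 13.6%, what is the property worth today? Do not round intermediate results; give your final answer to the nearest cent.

D_1 = 93186.00000
D_2 = 103995.57600
D_3 = 116059.06282
Terminal value at year 3: TV = D_3×(1+g_2)/(r−g_2) = 121049.60252/0.093 = 1301608.62922
P_0 = D_1/(1+r)^1 + D_2/(1+r)^2 + D_3/(1+r)^3 + TV/(1+r)^3
    = 82029.92958 + 80585.74068 + 79166.97764 + 887861.91048 = 1129644.55837

£1129644.56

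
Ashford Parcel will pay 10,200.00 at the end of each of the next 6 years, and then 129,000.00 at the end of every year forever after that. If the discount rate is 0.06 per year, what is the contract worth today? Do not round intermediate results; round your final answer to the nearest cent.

PV of 6-year annuity: 10,200.00 × [1 − (1+0.06)^−6] / 0.06 = 50156.70813
Perpetuity value at year 6: 129,000.00 / 0.06 = 2150000.00000
PV of perpetuity: 2150000.00000 / (1+0.06)^6 = 1515665.16195
Total PV = 50156.70813 + 1515665.16195 = 1565821.87007

1565821.87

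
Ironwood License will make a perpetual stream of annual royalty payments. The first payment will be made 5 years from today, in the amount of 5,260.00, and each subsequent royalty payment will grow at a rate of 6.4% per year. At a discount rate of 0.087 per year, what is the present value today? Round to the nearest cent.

163809.74

Value at end of year 4: C₁ / (r − g) = 5,260.00 / (0.087 − 0.064) = 228,695.6522
Discount to today: PV = 228,695.6522 / (1 + 0.087)^4 = 228,695.6522 / 1.396105 = 163,809.74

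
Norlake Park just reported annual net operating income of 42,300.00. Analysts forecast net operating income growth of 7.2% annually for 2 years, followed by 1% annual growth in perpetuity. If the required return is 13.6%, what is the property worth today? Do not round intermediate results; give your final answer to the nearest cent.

379527.36

D_1 = 45345.60000
D_2 = 48610.48320
Terminal value at year 2: TV = D_2×(1+g_2)/(r−g_2) = 49096.58803/0.126 = 389655.46057
P_0 = D_1/(1+r)^1 + D_2/(1+r)^2 + TV/(1+r)^2
    = 39916.90141 + 37668.06189 + 301942.40088 = 379527.36419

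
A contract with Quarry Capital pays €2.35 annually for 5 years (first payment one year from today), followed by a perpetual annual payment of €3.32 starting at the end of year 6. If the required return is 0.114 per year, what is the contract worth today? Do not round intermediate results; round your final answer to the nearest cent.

PV of 5-year annuity: €2.35 × [1 − (1+0.114)^−5] / 0.114 = 8.59867
Perpetuity value at year 5: €3.32 / 0.114 = 29.12281
PV of perpetuity: 29.12281 / (1+0.114)^5 = 16.97490
Total PV = 8.59867 + 16.97490 = 25.57357

€25.57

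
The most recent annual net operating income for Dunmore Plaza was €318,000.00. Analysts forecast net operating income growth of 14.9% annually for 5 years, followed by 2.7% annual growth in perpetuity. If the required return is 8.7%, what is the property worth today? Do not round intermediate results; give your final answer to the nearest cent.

€9066548.50

D_1 = 365382.00000
D_2 = 419823.91800
D_3 = 482377.68178
D_4 = 554251.95637
D_5 = 636835.49787
Terminal value at year 5: TV = D_5×(1+g_2)/(r−g_2) = 654030.05631/0.06 = 10900500.93848
P_0 = D_1/(1+r)^1 + D_2/(1+r)^2 + D_3/(1+r)^3 + D_4/(1+r)^4 + D_5/(1+r)^5 + TV/(1+r)^5
    = 336137.99448 + 355310.53878 + 375576.64127 + 396998.67601 + 419642.57473 + 7182882.07083 = 9066548.49611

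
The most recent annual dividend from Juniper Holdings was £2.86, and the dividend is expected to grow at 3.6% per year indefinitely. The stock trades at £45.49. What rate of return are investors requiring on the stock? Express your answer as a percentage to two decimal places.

10.11%

D₁ = £2.86 × 1.036 = £2.9630
P = D₁/(r − g) ⇒ r = D₁/P + g = £2.9630/£45.49 + 0.036 = 0.065134 + 0.036 = 0.101134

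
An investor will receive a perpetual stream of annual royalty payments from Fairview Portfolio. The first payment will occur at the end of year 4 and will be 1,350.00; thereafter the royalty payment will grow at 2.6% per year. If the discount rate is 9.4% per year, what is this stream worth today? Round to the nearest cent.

Value at end of year 3: C₁ / (r − g) = 1,350.00 / (0.094 − 0.026) = 19,852.9412
Discount to today: PV = 19,852.9412 / (1 + 0.094)^3 = 19,852.9412 / 1.309339 = 15,162.57

15162.57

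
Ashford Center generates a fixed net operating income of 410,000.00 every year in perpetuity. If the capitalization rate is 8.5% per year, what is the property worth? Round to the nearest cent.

4823529.41

Level perpetuity: PV = C / r = 410,000.00 / 0.085 = 4,823,529.41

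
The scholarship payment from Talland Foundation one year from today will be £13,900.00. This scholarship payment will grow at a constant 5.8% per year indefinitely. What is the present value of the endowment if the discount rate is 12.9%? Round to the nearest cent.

£195774.65

Growing perpetuity: P = D₁ / (r − g) = £13,900.0000 / (0.129 − 0.058) = £195,774.65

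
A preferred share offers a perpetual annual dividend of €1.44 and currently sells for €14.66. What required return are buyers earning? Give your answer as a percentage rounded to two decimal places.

P = C/r ⇒ r = C/P = €1.44/€14.66 = 0.098226

9.82%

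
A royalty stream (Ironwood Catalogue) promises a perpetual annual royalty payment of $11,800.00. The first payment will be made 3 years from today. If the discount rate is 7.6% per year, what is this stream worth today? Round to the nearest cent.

$134104.66

Value at end of year 2: C / r = $11,800.00 / 0.076 = $155,263.1579
Discount to today: PV = $155,263.1579 / (1 + 0.076)^2 = $155,263.1579 / 1.157776 = $134,104.66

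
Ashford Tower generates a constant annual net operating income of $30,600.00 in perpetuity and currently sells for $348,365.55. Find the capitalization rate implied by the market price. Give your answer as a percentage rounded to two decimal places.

P = C/r ⇒ r = C/P = $30,600.00/$348,365.55 = 0.087839

8.78%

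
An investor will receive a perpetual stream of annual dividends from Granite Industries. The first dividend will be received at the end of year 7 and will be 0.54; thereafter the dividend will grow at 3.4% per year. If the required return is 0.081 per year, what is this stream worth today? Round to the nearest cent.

Value at end of year 6: C₁ / (r − g) = 0.54 / (0.081 − 0.034) = 11.4894
Discount to today: PV = 11.4894 / (1 + 0.081)^6 = 11.4894 / 1.595711 = 7.20

7.20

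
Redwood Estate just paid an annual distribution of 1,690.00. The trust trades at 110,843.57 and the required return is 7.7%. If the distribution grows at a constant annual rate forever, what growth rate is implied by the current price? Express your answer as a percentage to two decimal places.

P = D₀(1+g)/(r−g) ⇒ P(r−g) = D₀(1+g) ⇒ g(P+D₀) = P·r − D₀
g = (P·r − D₀)/(P + D₀) = (110,843.57×0.077 − 1,690.00) / (110,843.57 + 1,690.00) = 0.060826

6.08%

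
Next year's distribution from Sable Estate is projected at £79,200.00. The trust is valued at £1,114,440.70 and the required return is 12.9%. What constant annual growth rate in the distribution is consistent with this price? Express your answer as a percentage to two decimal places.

P = D₁/(r−g) ⇒ g = r − D₁/P = 0.129 − £79,200.00/£1,114,440.70 = 0.057933

5.79%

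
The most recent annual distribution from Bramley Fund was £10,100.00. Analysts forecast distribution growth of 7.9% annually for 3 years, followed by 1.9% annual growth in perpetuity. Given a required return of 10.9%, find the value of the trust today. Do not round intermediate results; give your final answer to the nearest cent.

£134012.93

D_1 = 10897.90000
D_2 = 11758.83410
D_3 = 12687.78199
Terminal value at year 3: TV = D_3×(1+g_2)/(r−g_2) = 12928.84985/0.09 = 143653.88724
P_0 = D_1/(1+r)^1 + D_2/(1+r)^2 + D_3/(1+r)^3 + TV/(1+r)^3
    = 9826.78088 + 9560.95273 + 9302.31559 + 105322.88432 = 134012.93352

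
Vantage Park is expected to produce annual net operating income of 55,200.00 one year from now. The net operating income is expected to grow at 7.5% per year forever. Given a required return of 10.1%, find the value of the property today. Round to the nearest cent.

Growing perpetuity: P = D₁ / (r − g) = 55,200.0000 / (0.101 − 0.075) = 2,123,076.92

2123076.92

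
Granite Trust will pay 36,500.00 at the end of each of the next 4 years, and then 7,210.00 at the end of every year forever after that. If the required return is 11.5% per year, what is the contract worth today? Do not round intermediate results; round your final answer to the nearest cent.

PV of 4-year annuity: 36,500.00 × [1 − (1+0.115)^−4] / 0.115 = 112040.90368
Perpetuity value at year 4: 7,210.00 / 0.115 = 62695.65217
PV of perpetuity: 62695.65217 / (1+0.115)^4 = 40563.73668
Total PV = 112040.90368 + 40563.73668 = 152604.64036

152604.64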